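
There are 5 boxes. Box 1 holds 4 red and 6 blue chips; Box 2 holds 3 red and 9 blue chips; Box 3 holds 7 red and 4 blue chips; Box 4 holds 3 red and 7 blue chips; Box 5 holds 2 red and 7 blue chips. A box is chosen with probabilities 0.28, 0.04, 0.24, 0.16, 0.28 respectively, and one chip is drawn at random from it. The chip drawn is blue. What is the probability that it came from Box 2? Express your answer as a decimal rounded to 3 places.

P(blue|Box 1) = 0.6; P(blue|Box 2) = 0.75; P(blue|Box 3) = 0.3636; P(blue|Box 4) = 0.7; P(blue|Box 5) = 0.7778.
Prior × likelihood for each source: 0.28·0.6=0.1680, 0.04·0.75=0.03000, 0.24·0.3636=0.08727, 0.16·0.7=0.1120, 0.28·0.7778=0.2178. Summing gives P(blue) = 0.61505.
P(Box 2 | blue) = 0.03000 / 0.61505 = 0.049.

Posterior probability ≈ 0.049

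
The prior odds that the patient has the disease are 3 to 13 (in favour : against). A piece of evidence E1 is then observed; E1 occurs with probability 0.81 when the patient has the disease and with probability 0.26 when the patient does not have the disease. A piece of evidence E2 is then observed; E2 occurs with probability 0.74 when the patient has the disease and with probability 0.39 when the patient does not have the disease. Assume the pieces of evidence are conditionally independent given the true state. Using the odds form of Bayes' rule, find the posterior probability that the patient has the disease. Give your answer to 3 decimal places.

Posterior probability ≈ 0.577

Prior odds = 3/13 = 0.23077. In log-odds, ln(0.23077) = -1.4663.
Add log likelihood ratios: ln(3.1154) + ln(1.8974) = 1.7769.
Posterior log-odds = 0.31052, so posterior odds = exp(0.31052) = 1.3641. Converting, P(H|E) = 1.3641/2.3641 = 0.577.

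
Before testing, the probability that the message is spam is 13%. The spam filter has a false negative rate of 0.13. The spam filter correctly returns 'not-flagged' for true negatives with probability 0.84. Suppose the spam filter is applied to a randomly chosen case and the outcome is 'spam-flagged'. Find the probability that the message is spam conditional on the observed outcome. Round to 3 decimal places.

P(H | E) ≈ 0.448

Write H for 'the message is spam'. Prior odds H:¬H = 0.13/0.87 = 0.14943. For the 'spam-flagged' outcome, the likelihood ratio is 0.87/0.16 = 5.4375.
Posterior odds = 0.14943 × 5.4375 = 0.81250, so P(H|E) = 0.81250/(1+0.81250) = 0.448.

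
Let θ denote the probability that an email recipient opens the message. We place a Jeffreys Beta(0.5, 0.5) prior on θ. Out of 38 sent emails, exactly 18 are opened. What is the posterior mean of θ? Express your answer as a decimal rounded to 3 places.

Posterior mean ≈ 0.474

Observing 18 successes and 20 failures updates Beta(0.5, 0.5) by adding the success and failure counts to the two shape parameters: α = 0.5+18 = 18.5, β = 0.5+20 = 20.5.
Posterior mean = α/(α+β) = 18.5/39 = 0.474.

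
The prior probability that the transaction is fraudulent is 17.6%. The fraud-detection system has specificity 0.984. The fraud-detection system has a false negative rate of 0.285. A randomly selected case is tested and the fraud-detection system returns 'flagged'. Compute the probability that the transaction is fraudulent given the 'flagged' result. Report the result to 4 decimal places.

P(H | E) ≈ 0.9052

Write H for 'the transaction is fraudulent'. Prior odds H:¬H = 0.176/0.824 = 0.21359. For the 'flagged' outcome, the likelihood ratio is 0.715/0.016 = 44.688.
Posterior odds = 0.21359 × 44.688 = 9.5449, so P(H|E) = 9.5449/(1+9.5449) = 0.9052.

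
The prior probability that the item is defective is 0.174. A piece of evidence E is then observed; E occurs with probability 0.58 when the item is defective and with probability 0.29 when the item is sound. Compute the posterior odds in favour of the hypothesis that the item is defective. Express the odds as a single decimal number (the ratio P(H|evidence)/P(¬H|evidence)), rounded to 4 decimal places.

Posterior odds ≈ 0.4213

Prior odds = 0.174/(1−0.174) = 0.21065.
Likelihood ratio for E = 0.58/0.29 = 2.0000.
Posterior odds = prior odds × LR = 0.42131.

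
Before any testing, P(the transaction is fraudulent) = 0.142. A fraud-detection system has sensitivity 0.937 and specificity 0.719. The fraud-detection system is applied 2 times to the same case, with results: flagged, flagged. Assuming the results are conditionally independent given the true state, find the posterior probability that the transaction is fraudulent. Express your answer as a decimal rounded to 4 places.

Let H be the event that the transaction is fraudulent; start with P(H) = 0.142. P('flagged'|H) = 0.937, P('flagged'|¬H) = 0.281.
Update on result 1 ('flagged'): P(H) ← 0.937·0.1420 / (0.937·0.1420 + 0.281·0.8580) = 0.13305/0.37415 = 0.3556.
Update on result 2 ('flagged'): P(H) ← 0.937·0.3556 / (0.937·0.3556 + 0.281·0.6444) = 0.33321/0.51428 = 0.6479.

Posterior P(H) ≈ 0.6479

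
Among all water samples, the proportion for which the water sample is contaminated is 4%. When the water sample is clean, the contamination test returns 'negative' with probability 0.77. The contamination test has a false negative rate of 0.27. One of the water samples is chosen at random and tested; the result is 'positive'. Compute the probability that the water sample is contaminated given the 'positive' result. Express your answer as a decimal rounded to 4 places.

P(H | E) ≈ 0.1168

Write H for 'the water sample is contaminated'. Prior odds H:¬H = 0.04/0.96 = 0.041667. For the 'positive' outcome, the likelihood ratio is 0.73/0.23 = 3.1739.
Posterior odds = 0.041667 × 3.1739 = 0.13225, so P(H|E) = 0.13225/(1+0.13225) = 0.1168.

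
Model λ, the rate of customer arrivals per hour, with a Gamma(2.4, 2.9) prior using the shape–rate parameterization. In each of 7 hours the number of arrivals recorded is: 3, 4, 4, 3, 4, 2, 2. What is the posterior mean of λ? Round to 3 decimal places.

Total count ∑xᵢ = 22 over n = 7 hours.
Gamma is conjugate to the Poisson likelihood: posterior is Gamma(shape = 2.4+22 = 24.4, rate = 2.9+7 = 9.9).
E[λ | data] = 24.4/9.9 = 2.465.

Posterior mean ≈ 2.465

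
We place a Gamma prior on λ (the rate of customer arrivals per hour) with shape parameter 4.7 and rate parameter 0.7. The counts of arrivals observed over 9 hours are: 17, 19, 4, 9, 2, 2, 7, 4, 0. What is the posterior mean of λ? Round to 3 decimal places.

Posterior mean ≈ 7.082

The Poisson likelihood adds the total count to the shape and the number of exposure periods to the rate. Here ∑xᵢ = 64 and n = 9, so shape 4.7→68.7 and rate 0.7→9.7.
E[λ | data] = 68.7/9.7 = 7.082.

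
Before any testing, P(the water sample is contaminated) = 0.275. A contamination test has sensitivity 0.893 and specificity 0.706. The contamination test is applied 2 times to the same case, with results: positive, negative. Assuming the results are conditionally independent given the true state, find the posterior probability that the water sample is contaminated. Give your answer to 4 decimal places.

With H the event that the water sample is contaminated, the joint likelihood of the observed sequence is P(data|H) = 0.893·0.107 = 0.095551 and P(data|¬H) = 0.294·0.706 = 0.20756.
Bayes: P(H|data) = 0.275·0.095551 / (0.275·0.095551 + 0.725·0.20756) = 0.026277/0.17676 = 0.1487.

Posterior P(H) ≈ 0.1487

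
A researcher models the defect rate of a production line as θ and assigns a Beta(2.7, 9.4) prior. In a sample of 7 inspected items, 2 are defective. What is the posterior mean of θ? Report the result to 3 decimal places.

Posterior mean ≈ 0.246

The binomial likelihood is conjugate to the Beta prior: with 2 successes and 5 failures, the posterior is Beta(2.7+2, 9.4+5) = Beta(4.7, 14.4).
Posterior mean = α/(α+β) = 4.7/19.1 = 0.246.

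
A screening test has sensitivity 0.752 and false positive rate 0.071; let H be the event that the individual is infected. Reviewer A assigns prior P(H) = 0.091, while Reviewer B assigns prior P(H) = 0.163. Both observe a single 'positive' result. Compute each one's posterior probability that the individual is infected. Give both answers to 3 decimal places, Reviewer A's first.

Reviewer A: 0.515; Reviewer B: 0.673

The likelihood ratio for a 'positive' result is 0.752/0.071 = 10.592.
Reviewer A: prior odds 0.091/0.909 = 0.10011; posterior odds 1.0603; posterior probability 0.515.
Reviewer B: prior odds 0.163/0.837 = 0.19474; posterior odds 2.0626; posterior probability 0.673.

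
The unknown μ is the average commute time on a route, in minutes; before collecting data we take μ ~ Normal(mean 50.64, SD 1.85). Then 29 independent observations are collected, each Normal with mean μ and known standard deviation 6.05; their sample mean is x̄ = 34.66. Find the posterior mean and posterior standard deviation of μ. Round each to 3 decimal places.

Prior precision 1/τ₀² = 1/1.85² = 0.292184; data precision n/σ² = 29/6.05² = 0.792296.
Posterior precision = 0.292184 + 0.792296 = 1.08448, giving posterior SD = 1/√1.08448 = 0.960.
Posterior mean = (0.292184·50.64 + 0.792296·34.66) / 1.08448 = 38.965.

Posterior mean ≈ 38.965; posterior SD ≈ 0.960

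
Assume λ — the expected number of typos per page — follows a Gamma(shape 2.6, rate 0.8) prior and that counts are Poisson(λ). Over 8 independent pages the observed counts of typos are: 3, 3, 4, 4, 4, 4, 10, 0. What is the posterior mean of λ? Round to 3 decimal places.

Total count ∑xᵢ = 32 over n = 8 pages.
Gamma is conjugate to the Poisson likelihood: posterior is Gamma(shape = 2.6+32 = 34.6, rate = 0.8+8 = 8.8).
Posterior mean = shape/rate = 34.6/8.8 = 3.932.

Posterior mean ≈ 3.932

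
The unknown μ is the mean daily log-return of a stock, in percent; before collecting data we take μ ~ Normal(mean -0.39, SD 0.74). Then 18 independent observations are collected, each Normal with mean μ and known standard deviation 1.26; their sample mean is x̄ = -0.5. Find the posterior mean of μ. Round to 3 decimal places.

Posterior mean ≈ -0.485

With known σ, the Normal prior is conjugate. Weight on the data is w = (n/σ²)/(n/σ² + 1/τ₀²) = 11.3379/(11.3379+1.82615) = 0.86128.
Posterior mean = w·x̄ + (1−w)·μ₀ = 0.86128·-0.5 + 0.13872·-0.39 = -0.485.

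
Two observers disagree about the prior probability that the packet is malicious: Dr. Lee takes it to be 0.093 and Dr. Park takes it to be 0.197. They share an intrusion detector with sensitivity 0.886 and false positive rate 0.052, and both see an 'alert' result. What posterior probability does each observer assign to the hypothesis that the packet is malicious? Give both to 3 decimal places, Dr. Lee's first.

Dr. Lee: 0.636; Dr. Park: 0.807

The likelihood ratio for an 'alert' result is 0.886/0.052 = 17.038.
Dr. Lee: prior odds 0.093/0.907 = 0.10254; posterior odds 1.7471; posterior probability 0.636.
Dr. Park: prior odds 0.197/0.803 = 0.24533; posterior odds 4.1800; posterior probability 0.807.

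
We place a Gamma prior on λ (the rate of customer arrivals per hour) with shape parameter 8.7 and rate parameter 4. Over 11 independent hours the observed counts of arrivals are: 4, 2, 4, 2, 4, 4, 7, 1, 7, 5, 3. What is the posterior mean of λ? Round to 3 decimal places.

Posterior mean ≈ 3.447

Total count ∑xᵢ = 43 over n = 11 hours.
Gamma is conjugate to the Poisson likelihood: posterior is Gamma(shape = 8.7+43 = 51.7, rate = 4+11 = 15).
E[λ | data] = 51.7/15 = 3.447.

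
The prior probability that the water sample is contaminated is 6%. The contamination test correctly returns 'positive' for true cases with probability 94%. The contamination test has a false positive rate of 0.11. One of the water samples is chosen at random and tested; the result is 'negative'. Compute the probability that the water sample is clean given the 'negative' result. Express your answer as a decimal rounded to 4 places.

P(¬H | E) ≈ 0.9957

Write H for 'the water sample is contaminated'. Prior odds H:¬H = 0.06/0.94 = 0.063830. For the 'negative' outcome, the likelihood ratio is 0.06/0.89 = 0.067416.
Posterior odds = 0.063830 × 0.067416 = 0.0043031, so P(H|E) = 0.0043031/(1+0.0043031) = 0.0043. Then P(¬H|E) = 1 − 0.0043 = 0.9957.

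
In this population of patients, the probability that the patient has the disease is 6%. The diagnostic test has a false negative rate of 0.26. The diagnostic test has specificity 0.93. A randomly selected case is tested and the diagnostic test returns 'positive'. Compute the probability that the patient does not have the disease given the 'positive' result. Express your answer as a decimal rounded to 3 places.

Let H be the event that the patient has the disease. P(H) = 0.06, so P(¬H) = 0.94. With E the 'positive' result, P(E|H) = 0.74 and P(E|¬H) = 0.07.
P(E) = 0.74·0.06 + 0.07·0.94 = 0.044400 + 0.065800 = 0.11020.
By Bayes' theorem, P(H|E) = 0.044400 / 0.11020 = 0.403. Hence P(¬H|E) = 1 − 0.403 = 0.597.

P(¬H | E) ≈ 0.597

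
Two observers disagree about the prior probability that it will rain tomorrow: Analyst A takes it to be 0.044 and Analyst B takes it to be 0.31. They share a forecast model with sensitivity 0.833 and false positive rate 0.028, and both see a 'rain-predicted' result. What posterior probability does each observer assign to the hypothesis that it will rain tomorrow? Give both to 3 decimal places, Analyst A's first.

Analyst A: 0.578; Analyst B: 0.930

P('+'|H) = 0.833, P('+'|¬H) = 0.028.
Analyst A: numerator 0.833·0.044 = 0.036652; evidence = 0.036652+0.028·0.956 = 0.063420; posterior = 0.578.
Analyst B: numerator 0.833·0.31 = 0.25823; evidence = 0.25823+0.028·0.69 = 0.27755; posterior = 0.930.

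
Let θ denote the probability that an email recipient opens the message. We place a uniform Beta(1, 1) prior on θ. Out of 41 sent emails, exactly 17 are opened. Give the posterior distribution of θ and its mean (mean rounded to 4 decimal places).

Observing 17 successes and 24 failures updates Beta(1, 1) by adding the success and failure counts to the two shape parameters: α = 1+17 = 18, β = 1+24 = 25.
Posterior mean = α/(α+β) = 18/43 = 0.4186.

Posterior: Beta(18, 25); mean ≈ 0.4186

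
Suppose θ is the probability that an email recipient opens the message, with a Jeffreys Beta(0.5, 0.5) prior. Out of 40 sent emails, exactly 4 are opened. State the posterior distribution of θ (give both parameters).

Posterior: Beta(4.5, 36.5)

The binomial likelihood is conjugate to the Beta prior: with 4 successes and 36 failures, the posterior is Beta(0.5+4, 0.5+36) = Beta(4.5, 36.5).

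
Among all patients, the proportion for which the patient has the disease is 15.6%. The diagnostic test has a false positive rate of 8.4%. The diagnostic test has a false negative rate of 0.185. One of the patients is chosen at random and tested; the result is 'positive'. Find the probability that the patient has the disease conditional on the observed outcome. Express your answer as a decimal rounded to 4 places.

P(H | E) ≈ 0.6420

Write H for 'the patient has the disease'. Prior odds H:¬H = 0.156/0.844 = 0.18483. For the 'positive' outcome, the likelihood ratio is 0.815/0.084 = 9.7024.
Posterior odds = 0.18483 × 9.7024 = 1.7933, so P(H|E) = 1.7933/(1+1.7933) = 0.6420.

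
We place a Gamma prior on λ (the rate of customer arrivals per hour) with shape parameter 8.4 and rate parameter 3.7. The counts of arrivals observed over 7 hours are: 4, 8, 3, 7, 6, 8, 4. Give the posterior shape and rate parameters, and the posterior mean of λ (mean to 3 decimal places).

The Poisson likelihood adds the total count to the shape and the number of exposure periods to the rate. Here ∑xᵢ = 40 and n = 7, so shape 8.4→48.4 and rate 3.7→10.7.
Posterior mean = shape/rate = 48.4/10.7 = 4.523.

Posterior: Gamma(shape=48.4, rate=10.7); mean ≈ 4.523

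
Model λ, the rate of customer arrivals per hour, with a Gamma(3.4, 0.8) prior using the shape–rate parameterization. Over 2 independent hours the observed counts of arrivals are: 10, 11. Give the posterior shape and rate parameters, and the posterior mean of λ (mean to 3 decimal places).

Posterior: Gamma(shape=24.4, rate=2.8); mean ≈ 8.714

Total count ∑xᵢ = 21 over n = 2 hours.
Gamma is conjugate to the Poisson likelihood: posterior is Gamma(shape = 3.4+21 = 24.4, rate = 0.8+2 = 2.8).
Posterior mean = shape/rate = 24.4/2.8 = 8.714.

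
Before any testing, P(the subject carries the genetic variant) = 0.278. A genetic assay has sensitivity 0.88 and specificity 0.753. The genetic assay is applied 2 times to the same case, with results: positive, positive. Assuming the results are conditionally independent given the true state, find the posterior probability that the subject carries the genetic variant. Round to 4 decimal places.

Posterior P(H) ≈ 0.8301

With H the event that the subject carries the genetic variant, the joint likelihood of the observed sequence is P(data|H) = 0.88·0.88 = 0.77440 and P(data|¬H) = 0.247·0.247 = 0.061009.
Bayes: P(H|data) = 0.278·0.77440 / (0.278·0.77440 + 0.722·0.061009) = 0.21528/0.25933 = 0.8301.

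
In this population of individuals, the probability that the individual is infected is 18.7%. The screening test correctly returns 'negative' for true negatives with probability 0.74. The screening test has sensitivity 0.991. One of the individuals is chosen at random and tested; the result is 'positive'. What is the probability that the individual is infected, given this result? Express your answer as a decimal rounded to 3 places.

P(H | E) ≈ 0.467

Let H be the event that the individual is infected. P(H) = 0.187, so P(¬H) = 0.813. With E the 'positive' result, P(E|H) = 0.991 and P(E|¬H) = 0.26.
P(E) = 0.991·0.187 + 0.26·0.813 = 0.18532 + 0.21138 = 0.39670.
By Bayes' theorem, P(H|E) = 0.18532 / 0.39670 = 0.467.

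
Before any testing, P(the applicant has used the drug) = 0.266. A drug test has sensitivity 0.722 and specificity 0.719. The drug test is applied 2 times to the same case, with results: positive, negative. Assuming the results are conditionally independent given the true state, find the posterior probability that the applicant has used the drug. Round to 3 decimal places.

Let H be the event that the applicant has used the drug; start with P(H) = 0.266. P('positive'|H) = 0.722, P('positive'|¬H) = 0.281.
Update on result 1 ('positive'): P(H) ← 0.722·0.2660 / (0.722·0.2660 + 0.281·0.7340) = 0.19205/0.39831 = 0.4822.
Update on result 2 ('negative'): P(H) ← 0.278·0.4822 / (0.278·0.4822 + 0.719·0.5178) = 0.13404/0.50636 = 0.2647.

Posterior P(H) ≈ 0.265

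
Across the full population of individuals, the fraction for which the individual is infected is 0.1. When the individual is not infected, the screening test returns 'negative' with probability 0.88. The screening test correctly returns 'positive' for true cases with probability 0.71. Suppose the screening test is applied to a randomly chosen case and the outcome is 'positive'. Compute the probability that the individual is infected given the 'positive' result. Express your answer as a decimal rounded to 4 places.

Let H be the event that the individual is infected. P(H) = 0.1, so P(¬H) = 0.9. With E the 'positive' result, P(E|H) = 0.71 and P(E|¬H) = 0.12.
P(E) = 0.71·0.1 + 0.12·0.9 = 0.071000 + 0.10800 = 0.17900.
By Bayes' theorem, P(H|E) = 0.071000 / 0.17900 = 0.3966.

P(H | E) ≈ 0.3966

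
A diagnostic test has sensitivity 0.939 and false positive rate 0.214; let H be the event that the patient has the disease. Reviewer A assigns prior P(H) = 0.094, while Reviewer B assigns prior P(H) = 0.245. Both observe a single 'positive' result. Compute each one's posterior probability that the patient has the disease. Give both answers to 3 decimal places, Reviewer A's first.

The likelihood ratio for a 'positive' result is 0.939/0.214 = 4.3879.
Reviewer A: prior odds 0.094/0.906 = 0.10375; posterior odds 0.45525; posterior probability 0.313.
Reviewer B: prior odds 0.245/0.755 = 0.32450; posterior odds 1.4239; posterior probability 0.587.

Reviewer A: 0.313; Reviewer B: 0.587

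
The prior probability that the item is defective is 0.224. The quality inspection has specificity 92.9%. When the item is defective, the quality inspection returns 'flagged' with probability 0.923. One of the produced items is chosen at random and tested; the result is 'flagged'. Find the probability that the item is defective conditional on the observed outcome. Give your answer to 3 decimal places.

P(H | E) ≈ 0.790

Let H be the event that the item is defective. P(H) = 0.224, so P(¬H) = 0.776. With E the 'flagged' result, P(E|H) = 0.923 and P(E|¬H) = 0.071.
P(E) = 0.923·0.224 + 0.071·0.776 = 0.20675 + 0.055096 = 0.26185.
By Bayes' theorem, P(H|E) = 0.20675 / 0.26185 = 0.790.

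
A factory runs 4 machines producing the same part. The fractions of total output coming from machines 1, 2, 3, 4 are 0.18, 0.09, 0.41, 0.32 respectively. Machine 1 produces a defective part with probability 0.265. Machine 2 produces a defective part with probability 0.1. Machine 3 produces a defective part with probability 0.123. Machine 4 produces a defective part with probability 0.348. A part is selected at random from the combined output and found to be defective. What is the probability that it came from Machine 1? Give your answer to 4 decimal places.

Posterior probability ≈ 0.2183

P(defective|M1) = 0.265; P(defective|M2) = 0.1; P(defective|M3) = 0.123; P(defective|M4) = 0.348.
Prior × likelihood for each source: 0.18·0.265=0.04770, 0.09·0.1=0.009000, 0.41·0.123=0.05043, 0.32·0.348=0.1114. Summing gives P(defective) = 0.21849.
P(Machine 1 | defective) = 0.04770 / 0.21849 = 0.2183.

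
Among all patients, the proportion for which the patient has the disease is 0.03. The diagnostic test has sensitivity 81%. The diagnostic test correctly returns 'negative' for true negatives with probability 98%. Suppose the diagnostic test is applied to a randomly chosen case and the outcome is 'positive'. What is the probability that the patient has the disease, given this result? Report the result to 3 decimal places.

P(H | E) ≈ 0.556

Let H be the event that the patient has the disease. P(H) = 0.03, so P(¬H) = 0.97. With E the 'positive' result, P(E|H) = 0.81 and P(E|¬H) = 0.02.
P(E) = 0.81·0.03 + 0.02·0.97 = 0.024300 + 0.019400 = 0.043700.
By Bayes' theorem, P(H|E) = 0.024300 / 0.043700 = 0.556.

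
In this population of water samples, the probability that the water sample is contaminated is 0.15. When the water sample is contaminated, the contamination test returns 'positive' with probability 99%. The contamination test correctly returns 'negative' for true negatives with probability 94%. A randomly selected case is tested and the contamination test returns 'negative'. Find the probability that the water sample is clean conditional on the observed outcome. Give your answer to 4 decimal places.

Let H be the event that the water sample is contaminated. P(H) = 0.15, so P(¬H) = 0.85. With E the 'negative' result, P(E|H) = 0.01 and P(E|¬H) = 0.94.
P(E) = 0.01·0.15 + 0.94·0.85 = 0.0015000 + 0.79900 = 0.80050.
By Bayes' theorem, P(H|E) = 0.0015000 / 0.80050 = 0.0019. Hence P(¬H|E) = 1 − 0.0019 = 0.9981.

P(¬H | E) ≈ 0.9981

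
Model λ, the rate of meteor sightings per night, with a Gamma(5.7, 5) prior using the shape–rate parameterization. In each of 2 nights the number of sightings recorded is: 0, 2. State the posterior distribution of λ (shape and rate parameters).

Posterior: Gamma(shape=7.7, rate=7)

Total count ∑xᵢ = 2 over n = 2 nights.
Gamma is conjugate to the Poisson likelihood: posterior is Gamma(shape = 5.7+2 = 7.7, rate = 5+2 = 7).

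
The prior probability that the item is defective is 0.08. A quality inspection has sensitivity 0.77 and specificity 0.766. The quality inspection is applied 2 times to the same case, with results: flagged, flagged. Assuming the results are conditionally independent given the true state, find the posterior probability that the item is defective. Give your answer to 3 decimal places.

With H the event that the item is defective, the joint likelihood of the observed sequence is P(data|H) = 0.77·0.77 = 0.59290 and P(data|¬H) = 0.234·0.234 = 0.054756.
Bayes: P(H|data) = 0.08·0.59290 / (0.08·0.59290 + 0.92·0.054756) = 0.047432/0.097808 = 0.4850.

Posterior P(H) ≈ 0.485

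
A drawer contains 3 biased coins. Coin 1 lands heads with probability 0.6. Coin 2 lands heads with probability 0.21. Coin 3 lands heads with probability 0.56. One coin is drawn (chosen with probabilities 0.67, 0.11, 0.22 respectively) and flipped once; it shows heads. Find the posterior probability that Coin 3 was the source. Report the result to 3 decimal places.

Tabulate prior·likelihood by source: [1] prior 0.67, lik 0.6, product 0.4020; [2] prior 0.11, lik 0.21, product 0.02310; [3] prior 0.22, lik 0.56, product 0.1232.
Normalizing constant = 0.54830; the posterior for Coin 3 is its product over the sum, 0.1232/0.54830 = 0.225.

Posterior probability ≈ 0.225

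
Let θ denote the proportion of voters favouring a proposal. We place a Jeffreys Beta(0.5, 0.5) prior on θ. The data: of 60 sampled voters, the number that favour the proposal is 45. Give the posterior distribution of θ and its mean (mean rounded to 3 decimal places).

Observing 45 successes and 15 failures updates Beta(0.5, 0.5) by adding the success and failure counts to the two shape parameters: α = 0.5+45 = 45.5, β = 0.5+15 = 15.5.
E[θ | data] = 45.5/(45.5+15.5) = 0.746.

Posterior: Beta(45.5, 15.5); mean ≈ 0.746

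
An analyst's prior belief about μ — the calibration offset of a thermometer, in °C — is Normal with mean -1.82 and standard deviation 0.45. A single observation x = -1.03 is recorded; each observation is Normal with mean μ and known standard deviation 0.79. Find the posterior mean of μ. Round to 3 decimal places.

Prior precision 1/τ₀² = 1/0.45² = 4.93827; data precision n/σ² = 1/0.79² = 1.60231.
Posterior precision = 4.93827 + 1.60231 = 6.54058.
Posterior mean = (4.93827·-1.82 + 1.60231·-1.03) / 6.54058 = -1.626.

Posterior mean ≈ -1.626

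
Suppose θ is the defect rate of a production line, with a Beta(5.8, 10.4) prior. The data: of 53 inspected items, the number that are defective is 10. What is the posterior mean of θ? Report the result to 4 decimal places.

Posterior mean ≈ 0.2283

Observing 10 successes and 43 failures updates Beta(5.8, 10.4) by adding the success and failure counts to the two shape parameters: α = 5.8+10 = 15.8, β = 10.4+43 = 53.4.
Posterior mean = α/(α+β) = 15.8/69.2 = 0.2283.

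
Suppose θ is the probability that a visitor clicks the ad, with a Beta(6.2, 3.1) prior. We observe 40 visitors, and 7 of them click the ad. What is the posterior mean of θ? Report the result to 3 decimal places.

Posterior mean ≈ 0.268

The binomial likelihood is conjugate to the Beta prior: with 7 successes and 33 failures, the posterior is Beta(6.2+7, 3.1+33) = Beta(13.2, 36.1).
Posterior mean = α/(α+β) = 13.2/49.3 = 0.268.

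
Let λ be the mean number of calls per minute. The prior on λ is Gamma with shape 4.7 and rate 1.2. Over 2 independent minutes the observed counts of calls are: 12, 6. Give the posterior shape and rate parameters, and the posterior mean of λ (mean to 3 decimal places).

The Poisson likelihood adds the total count to the shape and the number of exposure periods to the rate. Here ∑xᵢ = 18 and n = 2, so shape 4.7→22.7 and rate 1.2→3.2.
Posterior mean = shape/rate = 22.7/3.2 = 7.094.

Posterior: Gamma(shape=22.7, rate=3.2); mean ≈ 7.094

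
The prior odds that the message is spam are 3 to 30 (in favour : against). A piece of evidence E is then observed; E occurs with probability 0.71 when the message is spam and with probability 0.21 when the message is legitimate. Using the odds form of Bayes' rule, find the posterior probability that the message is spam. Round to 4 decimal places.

Posterior probability ≈ 0.2527

Prior odds = 3/30 = 0.10000. In log-odds, ln(0.10000) = -2.3026.
Add log likelihood ratio: ln(3.3810) = 1.2182.
Posterior log-odds = -1.0844, so posterior odds = exp(-1.0844) = 0.33810. Converting, P(H|E) = 0.33810/1.3381 = 0.2527.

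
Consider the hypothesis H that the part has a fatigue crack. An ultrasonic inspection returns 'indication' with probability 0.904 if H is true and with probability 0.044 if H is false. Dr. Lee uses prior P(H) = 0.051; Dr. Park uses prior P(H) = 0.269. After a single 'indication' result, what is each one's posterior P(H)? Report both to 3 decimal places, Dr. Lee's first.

P('+'|H) = 0.904, P('+'|¬H) = 0.044.
Dr. Lee: numerator 0.904·0.051 = 0.046104; evidence = 0.046104+0.044·0.949 = 0.087860; posterior = 0.525.
Dr. Park: numerator 0.904·0.269 = 0.24318; evidence = 0.24318+0.044·0.731 = 0.27534; posterior = 0.883.

Dr. Lee: 0.525; Dr. Park: 0.883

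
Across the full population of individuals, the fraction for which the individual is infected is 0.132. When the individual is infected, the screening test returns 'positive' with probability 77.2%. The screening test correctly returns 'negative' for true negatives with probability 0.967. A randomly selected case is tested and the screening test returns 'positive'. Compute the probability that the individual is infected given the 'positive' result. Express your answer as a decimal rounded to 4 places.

P(H | E) ≈ 0.7806

Let H be the event that the individual is infected. P(H) = 0.132, so P(¬H) = 0.868. With E the 'positive' result, P(E|H) = 0.772 and P(E|¬H) = 0.033.
P(E) = 0.772·0.132 + 0.033·0.868 = 0.10190 + 0.028644 = 0.13055.
By Bayes' theorem, P(H|E) = 0.10190 / 0.13055 = 0.7806.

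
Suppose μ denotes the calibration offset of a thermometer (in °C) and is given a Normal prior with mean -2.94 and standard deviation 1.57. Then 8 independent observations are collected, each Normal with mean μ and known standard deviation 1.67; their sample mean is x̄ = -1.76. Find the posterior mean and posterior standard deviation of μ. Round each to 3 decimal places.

Posterior mean ≈ -1.906; posterior SD ≈ 0.553

With known σ, the Normal prior is conjugate. Weight on the data is w = (n/σ²)/(n/σ² + 1/τ₀²) = 2.86851/(2.86851+0.405696) = 0.87609.
Posterior mean = w·x̄ + (1−w)·μ₀ = 0.87609·-1.76 + 0.12391·-2.94 = -1.906. Posterior variance = 1/(2.86851+0.405696) = 0.305417, so SD = 0.553.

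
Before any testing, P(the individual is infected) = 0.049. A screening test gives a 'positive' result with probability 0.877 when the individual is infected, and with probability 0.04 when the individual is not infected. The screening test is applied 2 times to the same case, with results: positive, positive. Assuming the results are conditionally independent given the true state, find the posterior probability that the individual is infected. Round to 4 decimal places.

Posterior P(H) ≈ 0.9612

Let H be the event that the individual is infected; start with P(H) = 0.049. P('positive'|H) = 0.877, P('positive'|¬H) = 0.04.
Update on result 1 ('positive'): P(H) ← 0.877·0.0490 / (0.877·0.0490 + 0.04·0.9510) = 0.042973/0.081013 = 0.5304.
Update on result 2 ('positive'): P(H) ← 0.877·0.5304 / (0.877·0.5304 + 0.04·0.4696) = 0.46520/0.48398 = 0.9612.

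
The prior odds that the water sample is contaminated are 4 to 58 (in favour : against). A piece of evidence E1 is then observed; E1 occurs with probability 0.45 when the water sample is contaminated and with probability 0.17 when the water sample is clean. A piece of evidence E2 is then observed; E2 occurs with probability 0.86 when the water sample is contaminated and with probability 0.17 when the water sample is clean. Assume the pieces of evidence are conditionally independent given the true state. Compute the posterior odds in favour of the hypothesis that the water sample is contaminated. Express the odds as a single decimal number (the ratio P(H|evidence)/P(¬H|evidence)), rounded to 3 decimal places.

Prior odds = 4/58 = 0.068966.
Likelihood ratio for E1 = 0.45/0.17 = 2.6471.
Likelihood ratio for E2 = 0.86/0.17 = 5.0588.
Posterior odds = prior odds × LR₁ × LR₂ = 0.92352.

Posterior odds ≈ 0.924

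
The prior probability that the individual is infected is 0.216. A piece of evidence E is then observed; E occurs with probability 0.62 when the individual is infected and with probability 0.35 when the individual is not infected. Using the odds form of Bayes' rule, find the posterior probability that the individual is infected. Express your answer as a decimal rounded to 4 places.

Posterior probability ≈ 0.3280

Prior odds = 0.216/(1−0.216) = 0.27551.
Likelihood ratio for E = 0.62/0.35 = 1.7714.
Posterior odds = prior odds × LR = 0.48805.
Posterior probability = odds/(1+odds) = 0.48805/1.4880 = 0.3280.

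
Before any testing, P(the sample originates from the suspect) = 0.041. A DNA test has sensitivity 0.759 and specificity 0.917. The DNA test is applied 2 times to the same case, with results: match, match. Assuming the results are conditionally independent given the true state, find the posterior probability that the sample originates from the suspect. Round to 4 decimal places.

Let H be the event that the sample originates from the suspect; start with P(H) = 0.041. P('match'|H) = 0.759, P('match'|¬H) = 0.083.
Update on result 1 ('match'): P(H) ← 0.759·0.0410 / (0.759·0.0410 + 0.083·0.9590) = 0.031119/0.11072 = 0.2811.
Update on result 2 ('match'): P(H) ← 0.759·0.2811 / (0.759·0.2811 + 0.083·0.7189) = 0.21333/0.27300 = 0.7814.

Posterior P(H) ≈ 0.7814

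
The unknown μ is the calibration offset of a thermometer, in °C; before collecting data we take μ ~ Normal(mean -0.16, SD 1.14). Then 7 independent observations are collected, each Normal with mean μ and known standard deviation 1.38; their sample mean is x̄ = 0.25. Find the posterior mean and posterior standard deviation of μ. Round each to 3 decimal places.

Posterior mean ≈ 0.179; posterior SD ≈ 0.474

With known σ, the Normal prior is conjugate. Weight on the data is w = (n/σ²)/(n/σ² + 1/τ₀²) = 3.67570/(3.67570+0.769468) = 0.82690.
Posterior mean = w·x̄ + (1−w)·μ₀ = 0.82690·0.25 + 0.17310·-0.16 = 0.179. Posterior variance = 1/(3.67570+0.769468) = 0.224963, so SD = 0.474.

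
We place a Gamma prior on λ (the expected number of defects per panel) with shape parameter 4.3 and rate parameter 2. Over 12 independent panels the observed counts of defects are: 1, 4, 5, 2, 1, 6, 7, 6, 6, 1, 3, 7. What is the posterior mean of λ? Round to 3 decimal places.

Posterior mean ≈ 3.807

Total count ∑xᵢ = 49 over n = 12 panels.
Gamma is conjugate to the Poisson likelihood: posterior is Gamma(shape = 4.3+49 = 53.3, rate = 2+12 = 14).
E[λ | data] = 53.3/14 = 3.807.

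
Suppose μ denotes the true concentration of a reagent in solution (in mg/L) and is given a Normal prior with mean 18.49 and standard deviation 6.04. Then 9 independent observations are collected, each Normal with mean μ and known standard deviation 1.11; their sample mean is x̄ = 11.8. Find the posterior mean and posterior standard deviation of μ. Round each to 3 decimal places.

Posterior mean ≈ 11.825; posterior SD ≈ 0.369

Prior precision 1/τ₀² = 1/6.04² = 0.0274111; data precision n/σ² = 9/1.11² = 7.30460.
Posterior precision = 0.0274111 + 7.30460 = 7.33201, giving posterior SD = 1/√7.33201 = 0.369.
Posterior mean = (0.0274111·18.49 + 7.30460·11.8) / 7.33201 = 11.825.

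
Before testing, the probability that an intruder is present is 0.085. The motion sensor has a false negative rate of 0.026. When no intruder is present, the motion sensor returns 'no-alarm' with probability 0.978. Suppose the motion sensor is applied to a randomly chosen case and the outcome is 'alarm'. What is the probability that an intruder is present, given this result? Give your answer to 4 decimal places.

Write H for 'an intruder is present'. Prior odds H:¬H = 0.085/0.915 = 0.092896. For the 'alarm' outcome, the likelihood ratio is 0.974/0.022 = 44.273.
Posterior odds = 0.092896 × 44.273 = 4.1128, so P(H|E) = 4.1128/(1+4.1128) = 0.8044.

P(H | E) ≈ 0.8044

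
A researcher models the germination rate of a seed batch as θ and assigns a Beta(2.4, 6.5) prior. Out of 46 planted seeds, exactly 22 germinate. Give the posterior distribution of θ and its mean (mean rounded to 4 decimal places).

Observing 22 successes and 24 failures updates Beta(2.4, 6.5) by adding the success and failure counts to the two shape parameters: α = 2.4+22 = 24.4, β = 6.5+24 = 30.5.
E[θ | data] = 24.4/(24.4+30.5) = 0.4444.

Posterior: Beta(24.4, 30.5); mean ≈ 0.4444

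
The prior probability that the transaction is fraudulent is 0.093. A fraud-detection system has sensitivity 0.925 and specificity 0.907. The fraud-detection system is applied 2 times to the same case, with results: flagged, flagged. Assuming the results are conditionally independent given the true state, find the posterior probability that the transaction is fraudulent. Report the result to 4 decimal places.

Let H be the event that the transaction is fraudulent; start with P(H) = 0.093. P('flagged'|H) = 0.925, P('flagged'|¬H) = 0.093.
Update on result 1 ('flagged'): P(H) ← 0.925·0.0930 / (0.925·0.0930 + 0.093·0.9070) = 0.086025/0.17038 = 0.5049.
Update on result 2 ('flagged'): P(H) ← 0.925·0.5049 / (0.925·0.5049 + 0.093·0.4951) = 0.46704/0.51309 = 0.9103.

Posterior P(H) ≈ 0.9103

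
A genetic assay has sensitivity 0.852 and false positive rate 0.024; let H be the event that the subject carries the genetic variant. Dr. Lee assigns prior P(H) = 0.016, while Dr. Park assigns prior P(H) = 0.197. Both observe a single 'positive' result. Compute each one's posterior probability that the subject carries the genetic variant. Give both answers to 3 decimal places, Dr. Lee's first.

Dr. Lee: 0.366; Dr. Park: 0.897

The likelihood ratio for a 'positive' result is 0.852/0.024 = 35.500.
Dr. Lee: prior odds 0.016/0.984 = 0.016260; posterior odds 0.57724; posterior probability 0.366.
Dr. Park: prior odds 0.197/0.803 = 0.24533; posterior odds 8.7092; posterior probability 0.897.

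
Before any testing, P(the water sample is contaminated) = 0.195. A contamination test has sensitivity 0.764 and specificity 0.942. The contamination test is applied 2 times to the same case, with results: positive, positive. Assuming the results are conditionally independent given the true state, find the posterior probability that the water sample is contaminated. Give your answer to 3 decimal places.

With H the event that the water sample is contaminated, the joint likelihood of the observed sequence is P(data|H) = 0.764·0.764 = 0.58370 and P(data|¬H) = 0.058·0.058 = 0.0033640.
Bayes: P(H|data) = 0.195·0.58370 / (0.195·0.58370 + 0.805·0.0033640) = 0.11382/0.11653 = 0.9768.

Posterior P(H) ≈ 0.977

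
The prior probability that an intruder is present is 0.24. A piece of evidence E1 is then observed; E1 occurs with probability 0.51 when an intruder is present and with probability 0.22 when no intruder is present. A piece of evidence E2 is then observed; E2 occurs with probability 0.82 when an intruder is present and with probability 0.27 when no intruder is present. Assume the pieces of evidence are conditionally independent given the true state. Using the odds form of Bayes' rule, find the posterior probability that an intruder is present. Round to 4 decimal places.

Prior odds = 0.24/(1−0.24) = 0.31579. In log-odds, ln(0.31579) = -1.1527.
Add log likelihood ratios: ln(2.3182) + ln(3.0370) = 1.9517.
Posterior log-odds = 0.79899, so posterior odds = exp(0.79899) = 2.2233. Converting, P(H|E) = 2.2233/3.2233 = 0.6898.

Posterior probability ≈ 0.6898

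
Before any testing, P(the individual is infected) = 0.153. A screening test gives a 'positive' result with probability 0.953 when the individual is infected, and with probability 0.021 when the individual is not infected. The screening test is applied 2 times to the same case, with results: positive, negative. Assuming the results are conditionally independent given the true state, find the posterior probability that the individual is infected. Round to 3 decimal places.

Let H be the event that the individual is infected; start with P(H) = 0.153. P('positive'|H) = 0.953, P('positive'|¬H) = 0.021.
Update on result 1 ('positive'): P(H) ← 0.953·0.1530 / (0.953·0.1530 + 0.021·0.8470) = 0.14581/0.16360 = 0.8913.
Update on result 2 ('negative'): P(H) ← 0.047·0.8913 / (0.047·0.8913 + 0.979·0.1087) = 0.041890/0.14833 = 0.2824.

Posterior P(H) ≈ 0.282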